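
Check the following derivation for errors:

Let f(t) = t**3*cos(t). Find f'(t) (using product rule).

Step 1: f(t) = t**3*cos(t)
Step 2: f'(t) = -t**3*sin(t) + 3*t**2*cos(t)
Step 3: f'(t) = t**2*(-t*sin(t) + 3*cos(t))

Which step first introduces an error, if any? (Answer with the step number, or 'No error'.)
No error

All steps in this derivation are correct.
The final answer f'(t) = t**2*(-t*sin(t) + 3*cos(t)) is valid.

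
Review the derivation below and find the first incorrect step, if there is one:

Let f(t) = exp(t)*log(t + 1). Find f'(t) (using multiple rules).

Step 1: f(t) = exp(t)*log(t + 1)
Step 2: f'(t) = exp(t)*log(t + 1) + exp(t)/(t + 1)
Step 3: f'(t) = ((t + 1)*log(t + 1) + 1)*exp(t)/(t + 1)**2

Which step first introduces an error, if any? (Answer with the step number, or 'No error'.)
Step 3

Step 3 is incorrect due to a wrong exponent.
The step shows: ((t + 1)*log(t + 1) + 1)*exp(t)/(t + 1)**2
The correct value should be: ((t + 1)*log(t + 1) + 1)*exp(t)/(t + 1)

Explanation: The exponent -1 on t + 1 was incorrectly written as -2: the term ((t + 1)*log(t + 1) + 1)*exp(t)/(t + 1) was incorrectly written as ((t + 1)*log(t + 1) + 1)*exp(t)/(t + 1)**2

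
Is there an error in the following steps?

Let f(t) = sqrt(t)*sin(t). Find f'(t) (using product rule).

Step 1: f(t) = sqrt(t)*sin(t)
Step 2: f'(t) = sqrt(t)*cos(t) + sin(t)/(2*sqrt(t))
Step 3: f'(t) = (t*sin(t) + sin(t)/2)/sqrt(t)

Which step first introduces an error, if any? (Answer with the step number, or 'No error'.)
Step 3

Step 3 is incorrect due to a wrong trig function.
The step shows: (t*sin(t) + sin(t)/2)/sqrt(t)
The correct value should be: (t*cos(t) + sin(t)/2)/sqrt(t)

Explanation: cos(t) was incorrectly written as sin(t): the term (t*cos(t) + sin(t)/2)/sqrt(t) was incorrectly written as (t*sin(t) + sin(t)/2)/sqrt(t)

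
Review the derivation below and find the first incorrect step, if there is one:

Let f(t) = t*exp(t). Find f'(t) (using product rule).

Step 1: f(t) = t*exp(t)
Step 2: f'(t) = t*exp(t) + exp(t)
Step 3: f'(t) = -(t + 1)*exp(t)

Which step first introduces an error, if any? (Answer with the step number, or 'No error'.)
Step 3

Step 3 is incorrect due to a sign flip.
The step shows: -(t + 1)*exp(t)
The correct value should be: (t + 1)*exp(t)

Explanation: The sign of the whole expression was flipped: the term (t + 1)*exp(t) was incorrectly written as -(t + 1)*exp(t)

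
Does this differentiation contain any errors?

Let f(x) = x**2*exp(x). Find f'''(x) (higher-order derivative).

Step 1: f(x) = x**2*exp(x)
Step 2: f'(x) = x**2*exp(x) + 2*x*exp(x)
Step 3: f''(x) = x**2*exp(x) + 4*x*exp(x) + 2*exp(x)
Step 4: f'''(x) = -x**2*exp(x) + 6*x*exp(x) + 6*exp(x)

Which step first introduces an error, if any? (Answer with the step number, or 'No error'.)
Step 4

Step 4 is incorrect due to a sign flip.
The step shows: -x**2*exp(x) + 6*x*exp(x) + 6*exp(x)
The correct value should be: x**2*exp(x) + 6*x*exp(x) + 6*exp(x)

Explanation: The sign of one term was flipped: the term x**2*exp(x) was incorrectly written as -x**2*exp(x)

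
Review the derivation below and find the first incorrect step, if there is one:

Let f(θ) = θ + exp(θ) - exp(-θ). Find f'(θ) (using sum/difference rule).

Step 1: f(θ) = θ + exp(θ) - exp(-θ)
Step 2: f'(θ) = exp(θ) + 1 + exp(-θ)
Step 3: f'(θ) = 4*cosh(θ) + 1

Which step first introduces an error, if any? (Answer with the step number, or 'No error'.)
Step 3

Step 3 is incorrect due to a wrong coefficient.
The step shows: 4*cosh(θ) + 1
The correct value should be: 2*cosh(θ) + 1

Explanation: The coefficient 2 was incorrectly written as 4: the term 2*cosh(θ) was incorrectly written as 4*cosh(θ)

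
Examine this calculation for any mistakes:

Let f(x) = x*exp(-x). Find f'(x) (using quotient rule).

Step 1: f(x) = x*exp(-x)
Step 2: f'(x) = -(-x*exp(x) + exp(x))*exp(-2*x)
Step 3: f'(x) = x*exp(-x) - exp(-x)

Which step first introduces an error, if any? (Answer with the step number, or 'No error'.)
Step 2

Step 2 is incorrect due to a sign flip.
The step shows: -(-x*exp(x) + exp(x))*exp(-2*x)
The correct value should be: (-x*exp(x) + exp(x))*exp(-2*x)

Explanation: The sign of the whole expression was flipped: the term (-x*exp(x) + exp(x))*exp(-2*x) was incorrectly written as -(-x*exp(x) + exp(x))*exp(-2*x)
The later steps are derived from this incorrect expression, so the error originates in Step 2.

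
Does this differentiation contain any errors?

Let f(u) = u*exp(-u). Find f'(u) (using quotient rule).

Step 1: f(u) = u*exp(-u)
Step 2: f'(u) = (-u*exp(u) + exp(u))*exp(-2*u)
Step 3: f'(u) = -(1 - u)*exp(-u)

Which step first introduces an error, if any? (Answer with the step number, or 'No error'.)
Step 3

Step 3 is incorrect due to a sign flip.
The step shows: -(1 - u)*exp(-u)
The correct value should be: (1 - u)*exp(-u)

Explanation: The sign of the whole expression was flipped: the term (1 - u)*exp(-u) was incorrectly written as -(1 - u)*exp(-u)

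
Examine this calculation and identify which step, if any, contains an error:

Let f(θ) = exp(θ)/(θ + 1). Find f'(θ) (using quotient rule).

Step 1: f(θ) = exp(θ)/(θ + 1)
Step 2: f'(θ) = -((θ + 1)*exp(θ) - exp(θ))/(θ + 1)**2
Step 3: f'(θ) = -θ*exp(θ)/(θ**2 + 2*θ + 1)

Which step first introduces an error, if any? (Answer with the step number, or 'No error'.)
Step 2

Step 2 is incorrect due to a sign flip.
The step shows: -((θ + 1)*exp(θ) - exp(θ))/(θ + 1)**2
The correct value should be: ((θ + 1)*exp(θ) - exp(θ))/(θ + 1)**2

Explanation: The sign of the whole expression was flipped: the term ((θ + 1)*exp(θ) - exp(θ))/(θ + 1)**2 was incorrectly written as -((θ + 1)*exp(θ) - exp(θ))/(θ + 1)**2
The later steps are derived from this incorrect expression, so the error originates in Step 2.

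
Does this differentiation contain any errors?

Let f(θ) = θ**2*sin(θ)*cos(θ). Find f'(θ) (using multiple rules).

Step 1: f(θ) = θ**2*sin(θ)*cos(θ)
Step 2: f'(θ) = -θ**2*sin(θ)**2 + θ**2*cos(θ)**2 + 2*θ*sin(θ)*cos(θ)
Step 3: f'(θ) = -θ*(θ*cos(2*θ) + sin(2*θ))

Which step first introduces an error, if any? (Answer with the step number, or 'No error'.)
Step 3

Step 3 is incorrect due to a sign flip.
The step shows: -θ*(θ*cos(2*θ) + sin(2*θ))
The correct value should be: θ*(θ*cos(2*θ) + sin(2*θ))

Explanation: The sign of the whole expression was flipped: the term θ*(θ*cos(2*θ) + sin(2*θ)) was incorrectly written as -θ*(θ*cos(2*θ) + sin(2*θ))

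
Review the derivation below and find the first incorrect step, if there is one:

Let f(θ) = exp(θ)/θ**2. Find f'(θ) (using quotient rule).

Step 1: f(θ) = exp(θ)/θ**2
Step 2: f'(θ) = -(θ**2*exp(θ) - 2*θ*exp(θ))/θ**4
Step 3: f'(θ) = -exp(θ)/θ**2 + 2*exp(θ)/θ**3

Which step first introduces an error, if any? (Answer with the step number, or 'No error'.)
Step 2

Step 2 is incorrect due to a sign flip.
The step shows: -(θ**2*exp(θ) - 2*θ*exp(θ))/θ**4
The correct value should be: (θ**2*exp(θ) - 2*θ*exp(θ))/θ**4

Explanation: The sign of the whole expression was flipped: the term (θ**2*exp(θ) - 2*θ*exp(θ))/θ**4 was incorrectly written as -(θ**2*exp(θ) - 2*θ*exp(θ))/θ**4
The later steps are derived from this incorrect expression, so the error originates in Step 2.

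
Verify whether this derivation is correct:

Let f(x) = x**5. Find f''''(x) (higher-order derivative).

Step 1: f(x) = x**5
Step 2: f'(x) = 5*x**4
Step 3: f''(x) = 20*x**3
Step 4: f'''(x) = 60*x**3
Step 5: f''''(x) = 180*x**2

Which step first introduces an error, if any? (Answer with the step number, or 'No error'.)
Step 4

Step 4 is incorrect due to a wrong exponent.
The step shows: 60*x**3
The correct value should be: 60*x**2

Explanation: The exponent 2 on x was incorrectly written as 3: the term 60*x**2 was incorrectly written as 60*x**3
The later steps are derived from this incorrect expression, so the error originates in Step 4.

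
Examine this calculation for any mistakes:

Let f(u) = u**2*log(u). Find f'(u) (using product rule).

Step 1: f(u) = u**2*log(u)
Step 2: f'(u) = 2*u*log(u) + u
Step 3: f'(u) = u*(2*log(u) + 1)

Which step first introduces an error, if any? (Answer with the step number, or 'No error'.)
No error

All steps in this derivation are correct.
The final answer f'(u) = u*(2*log(u) + 1) is valid.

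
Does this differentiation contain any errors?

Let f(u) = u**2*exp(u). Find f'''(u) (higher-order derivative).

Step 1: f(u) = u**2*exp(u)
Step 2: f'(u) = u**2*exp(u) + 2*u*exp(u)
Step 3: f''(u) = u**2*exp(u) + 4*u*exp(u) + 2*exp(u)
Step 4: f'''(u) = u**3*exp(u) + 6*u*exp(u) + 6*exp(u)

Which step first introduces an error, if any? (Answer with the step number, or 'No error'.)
Step 4

Step 4 is incorrect due to a wrong exponent.
The step shows: u**3*exp(u) + 6*u*exp(u) + 6*exp(u)
The correct value should be: u**2*exp(u) + 6*u*exp(u) + 6*exp(u)

Explanation: The exponent 2 on u was incorrectly written as 3: the term u**2*exp(u) was incorrectly written as u**3*exp(u)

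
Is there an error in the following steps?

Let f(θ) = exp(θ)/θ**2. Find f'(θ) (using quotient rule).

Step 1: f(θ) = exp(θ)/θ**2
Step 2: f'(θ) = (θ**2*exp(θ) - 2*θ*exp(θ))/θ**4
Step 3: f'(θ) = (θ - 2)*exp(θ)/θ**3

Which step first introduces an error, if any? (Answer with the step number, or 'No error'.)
No error

All steps in this derivation are correct.
The final answer f'(θ) = (θ - 2)*exp(θ)/θ**3 is valid.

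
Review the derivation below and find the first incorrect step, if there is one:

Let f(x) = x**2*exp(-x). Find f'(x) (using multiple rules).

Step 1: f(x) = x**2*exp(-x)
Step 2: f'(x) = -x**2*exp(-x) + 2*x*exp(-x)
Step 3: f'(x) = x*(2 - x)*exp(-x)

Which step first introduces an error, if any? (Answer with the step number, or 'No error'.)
No error

All steps in this derivation are correct.
The final answer f'(x) = x*(2 - x)*exp(-x) is valid.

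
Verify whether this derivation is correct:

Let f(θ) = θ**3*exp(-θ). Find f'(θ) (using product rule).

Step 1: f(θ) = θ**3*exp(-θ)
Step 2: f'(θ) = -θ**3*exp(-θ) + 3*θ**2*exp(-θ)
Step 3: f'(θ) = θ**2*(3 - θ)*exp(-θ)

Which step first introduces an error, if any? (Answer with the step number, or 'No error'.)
No error

All steps in this derivation are correct.
The final answer f'(θ) = θ**2*(3 - θ)*exp(-θ) is valid.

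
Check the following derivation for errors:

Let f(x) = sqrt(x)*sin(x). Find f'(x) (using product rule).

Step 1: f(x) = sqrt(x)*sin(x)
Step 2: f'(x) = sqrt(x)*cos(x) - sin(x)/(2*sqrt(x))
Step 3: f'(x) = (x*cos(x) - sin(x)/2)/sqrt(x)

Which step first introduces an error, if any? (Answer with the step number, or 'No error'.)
Step 2

Step 2 is incorrect due to a sign flip.
The step shows: sqrt(x)*cos(x) - sin(x)/(2*sqrt(x))
The correct value should be: sqrt(x)*cos(x) + sin(x)/(2*sqrt(x))

Explanation: The sign of one term was flipped: the term sin(x)/(2*sqrt(x)) was incorrectly written as -sin(x)/(2*sqrt(x))
The later steps are derived from this incorrect expression, so the error originates in Step 2.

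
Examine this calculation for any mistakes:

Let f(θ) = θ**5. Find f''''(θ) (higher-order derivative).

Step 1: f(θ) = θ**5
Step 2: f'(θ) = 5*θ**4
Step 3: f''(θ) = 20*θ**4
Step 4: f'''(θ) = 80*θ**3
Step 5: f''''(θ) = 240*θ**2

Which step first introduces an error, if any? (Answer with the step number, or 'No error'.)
Step 3

Step 3 is incorrect due to a wrong exponent.
The step shows: 20*θ**4
The correct value should be: 20*θ**3

Explanation: The exponent 3 on θ was incorrectly written as 4: the term 20*θ**3 was incorrectly written as 20*θ**4
The later steps are derived from this incorrect expression, so the error originates in Step 3.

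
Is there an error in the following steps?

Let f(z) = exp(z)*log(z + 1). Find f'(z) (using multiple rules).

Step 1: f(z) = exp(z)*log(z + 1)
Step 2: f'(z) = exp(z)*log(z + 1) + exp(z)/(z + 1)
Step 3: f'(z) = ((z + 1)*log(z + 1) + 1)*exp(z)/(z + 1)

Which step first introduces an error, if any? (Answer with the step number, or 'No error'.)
No error

All steps in this derivation are correct.
The final answer f'(z) = ((z + 1)*log(z + 1) + 1)*exp(z)/(z + 1) is valid.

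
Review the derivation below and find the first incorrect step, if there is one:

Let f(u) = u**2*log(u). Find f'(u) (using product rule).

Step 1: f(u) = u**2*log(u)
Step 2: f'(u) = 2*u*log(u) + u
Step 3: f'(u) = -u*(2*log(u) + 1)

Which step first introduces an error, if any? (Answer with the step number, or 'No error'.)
Step 3

Step 3 is incorrect due to a sign flip.
The step shows: -u*(2*log(u) + 1)
The correct value should be: u*(2*log(u) + 1)

Explanation: The sign of the whole expression was flipped: the term u*(2*log(u) + 1) was incorrectly written as -u*(2*log(u) + 1)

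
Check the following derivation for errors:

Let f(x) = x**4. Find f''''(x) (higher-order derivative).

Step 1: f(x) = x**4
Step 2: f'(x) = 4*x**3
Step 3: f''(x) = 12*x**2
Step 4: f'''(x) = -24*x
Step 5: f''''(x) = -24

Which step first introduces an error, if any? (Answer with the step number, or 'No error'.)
Step 4

Step 4 is incorrect due to a sign flip.
The step shows: -24*x
The correct value should be: 24*x

Explanation: The sign of the whole expression was flipped: the term 24*x was incorrectly written as -24*x
The later steps are derived from this incorrect expression, so the error originates in Step 4.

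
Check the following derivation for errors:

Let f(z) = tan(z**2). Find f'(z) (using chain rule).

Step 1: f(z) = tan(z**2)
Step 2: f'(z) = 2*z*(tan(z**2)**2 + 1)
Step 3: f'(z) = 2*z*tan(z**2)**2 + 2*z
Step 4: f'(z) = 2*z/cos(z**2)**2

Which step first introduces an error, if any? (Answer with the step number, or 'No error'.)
No error

All steps in this derivation are correct.
The final answer f'(z) = 2*z/cos(z**2)**2 is valid.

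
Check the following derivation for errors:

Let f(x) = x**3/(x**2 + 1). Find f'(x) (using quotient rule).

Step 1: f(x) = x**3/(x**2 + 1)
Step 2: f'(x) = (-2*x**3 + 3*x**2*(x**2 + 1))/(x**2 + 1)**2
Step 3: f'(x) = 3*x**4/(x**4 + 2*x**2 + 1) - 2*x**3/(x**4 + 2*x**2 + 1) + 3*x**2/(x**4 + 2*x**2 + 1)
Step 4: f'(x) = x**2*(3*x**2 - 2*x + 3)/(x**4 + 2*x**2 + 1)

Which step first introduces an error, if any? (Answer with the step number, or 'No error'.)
Step 2

Step 2 is incorrect due to a wrong exponent.
The step shows: (-2*x**3 + 3*x**2*(x**2 + 1))/(x**2 + 1)**2
The correct value should be: (-2*x**4 + 3*x**2*(x**2 + 1))/(x**2 + 1)**2

Explanation: The exponent 4 on x was incorrectly written as 3: the term (-2*x**4 + 3*x**2*(x**2 + 1))/(x**2 + 1)**2 was incorrectly written as (-2*x**3 + 3*x**2*(x**2 + 1))/(x**2 + 1)**2
The later steps are derived from this incorrect expression, so the error originates in Step 2.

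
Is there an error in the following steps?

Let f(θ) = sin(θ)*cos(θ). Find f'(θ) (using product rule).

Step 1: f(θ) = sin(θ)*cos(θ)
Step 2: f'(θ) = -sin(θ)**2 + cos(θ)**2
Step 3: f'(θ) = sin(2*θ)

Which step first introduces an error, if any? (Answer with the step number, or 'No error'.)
Step 3

Step 3 is incorrect due to a wrong trig function.
The step shows: sin(2*θ)
The correct value should be: cos(2*θ)

Explanation: cos(2*θ) was incorrectly written as sin(2*θ): the term cos(2*θ) was incorrectly written as sin(2*θ)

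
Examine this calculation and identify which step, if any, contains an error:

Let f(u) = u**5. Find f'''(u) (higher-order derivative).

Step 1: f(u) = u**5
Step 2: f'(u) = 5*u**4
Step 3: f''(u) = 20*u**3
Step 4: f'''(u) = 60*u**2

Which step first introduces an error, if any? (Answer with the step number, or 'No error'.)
No error

All steps in this derivation are correct.
The final answer f'''(u) = 60*u**2 is valid.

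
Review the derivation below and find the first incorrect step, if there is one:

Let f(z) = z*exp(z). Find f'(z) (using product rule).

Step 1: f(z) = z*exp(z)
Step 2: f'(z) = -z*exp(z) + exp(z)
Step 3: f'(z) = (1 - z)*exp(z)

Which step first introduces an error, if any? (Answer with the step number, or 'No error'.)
Step 2

Step 2 is incorrect due to a sign flip.
The step shows: -z*exp(z) + exp(z)
The correct value should be: z*exp(z) + exp(z)

Explanation: The sign of one term was flipped: the term z*exp(z) was incorrectly written as -z*exp(z)
The later steps are derived from this incorrect expression, so the error originates in Step 2.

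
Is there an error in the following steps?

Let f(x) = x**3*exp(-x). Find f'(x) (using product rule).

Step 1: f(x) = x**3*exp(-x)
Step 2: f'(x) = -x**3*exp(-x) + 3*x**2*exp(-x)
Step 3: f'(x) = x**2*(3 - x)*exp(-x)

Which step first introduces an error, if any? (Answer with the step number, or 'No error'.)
No error

All steps in this derivation are correct.
The final answer f'(x) = x**2*(3 - x)*exp(-x) is valid.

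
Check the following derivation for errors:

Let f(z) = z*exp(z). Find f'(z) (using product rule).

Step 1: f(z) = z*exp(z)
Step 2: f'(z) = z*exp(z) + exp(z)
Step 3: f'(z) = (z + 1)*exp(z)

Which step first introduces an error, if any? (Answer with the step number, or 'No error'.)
No error

All steps in this derivation are correct.
The final answer f'(z) = (z + 1)*exp(z) is valid.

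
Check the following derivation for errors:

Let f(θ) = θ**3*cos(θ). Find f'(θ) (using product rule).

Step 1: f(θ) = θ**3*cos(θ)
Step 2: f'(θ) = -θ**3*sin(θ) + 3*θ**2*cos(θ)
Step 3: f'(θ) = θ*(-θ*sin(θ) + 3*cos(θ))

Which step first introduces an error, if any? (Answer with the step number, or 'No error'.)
Step 3

Step 3 is incorrect due to a wrong exponent.
The step shows: θ*(-θ*sin(θ) + 3*cos(θ))
The correct value should be: θ**2*(-θ*sin(θ) + 3*cos(θ))

Explanation: The exponent 2 on θ was incorrectly written as 1: the term θ**2*(-θ*sin(θ) + 3*cos(θ)) was incorrectly written as θ*(-θ*sin(θ) + 3*cos(θ))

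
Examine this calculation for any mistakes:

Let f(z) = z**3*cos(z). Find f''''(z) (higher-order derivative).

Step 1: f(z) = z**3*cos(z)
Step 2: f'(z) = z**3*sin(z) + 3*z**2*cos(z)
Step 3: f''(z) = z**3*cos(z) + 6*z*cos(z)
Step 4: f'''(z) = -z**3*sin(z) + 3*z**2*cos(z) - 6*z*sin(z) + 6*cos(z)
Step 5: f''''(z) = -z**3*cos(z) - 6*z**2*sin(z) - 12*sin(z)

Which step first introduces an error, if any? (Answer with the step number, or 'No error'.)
Step 2

Step 2 is incorrect due to a sign flip.
The step shows: z**3*sin(z) + 3*z**2*cos(z)
The correct value should be: -z**3*sin(z) + 3*z**2*cos(z)

Explanation: The sign of one term was flipped: the term -z**3*sin(z) was incorrectly written as z**3*sin(z)
The later steps are derived from this incorrect expression, so the error originates in Step 2.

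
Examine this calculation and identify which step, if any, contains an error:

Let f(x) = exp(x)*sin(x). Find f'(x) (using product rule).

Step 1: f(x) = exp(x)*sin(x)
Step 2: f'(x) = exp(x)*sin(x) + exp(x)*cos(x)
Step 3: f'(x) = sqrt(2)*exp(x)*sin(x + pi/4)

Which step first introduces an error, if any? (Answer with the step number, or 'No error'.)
No error

All steps in this derivation are correct.
The final answer f'(x) = sqrt(2)*exp(x)*sin(x + pi/4) is valid.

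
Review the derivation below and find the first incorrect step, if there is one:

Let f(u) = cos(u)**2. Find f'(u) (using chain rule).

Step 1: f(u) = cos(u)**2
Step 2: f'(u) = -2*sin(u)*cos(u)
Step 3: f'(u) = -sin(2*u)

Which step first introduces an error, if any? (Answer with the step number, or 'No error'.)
No error

All steps in this derivation are correct.
The final answer f'(u) = -sin(2*u) is valid.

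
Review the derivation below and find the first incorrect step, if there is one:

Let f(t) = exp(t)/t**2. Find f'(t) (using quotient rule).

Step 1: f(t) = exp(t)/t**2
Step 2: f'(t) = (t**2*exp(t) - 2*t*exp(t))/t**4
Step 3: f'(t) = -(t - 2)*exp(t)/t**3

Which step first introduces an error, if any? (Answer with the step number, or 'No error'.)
Step 3

Step 3 is incorrect due to a sign flip.
The step shows: -(t - 2)*exp(t)/t**3
The correct value should be: (t - 2)*exp(t)/t**3

Explanation: The sign of the whole expression was flipped: the term (t - 2)*exp(t)/t**3 was incorrectly written as -(t - 2)*exp(t)/t**3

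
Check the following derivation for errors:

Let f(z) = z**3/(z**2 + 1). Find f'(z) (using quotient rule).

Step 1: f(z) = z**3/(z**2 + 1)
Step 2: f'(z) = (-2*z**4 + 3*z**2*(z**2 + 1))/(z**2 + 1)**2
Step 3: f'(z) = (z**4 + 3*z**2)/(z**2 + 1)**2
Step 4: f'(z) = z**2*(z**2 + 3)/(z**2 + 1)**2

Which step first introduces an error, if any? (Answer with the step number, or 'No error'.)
No error

All steps in this derivation are correct.
The final answer f'(z) = z**2*(z**2 + 3)/(z**2 + 1)**2 is valid.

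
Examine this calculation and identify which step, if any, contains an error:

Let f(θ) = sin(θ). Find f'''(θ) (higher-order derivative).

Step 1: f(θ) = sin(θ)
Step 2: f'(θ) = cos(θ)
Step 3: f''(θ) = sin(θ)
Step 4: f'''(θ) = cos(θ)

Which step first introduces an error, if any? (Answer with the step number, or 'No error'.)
Step 3

Step 3 is incorrect due to a sign flip.
The step shows: sin(θ)
The correct value should be: -sin(θ)

Explanation: The sign of the whole expression was flipped: the term -sin(θ) was incorrectly written as sin(θ)
The later steps are derived from this incorrect expression, so the error originates in Step 3.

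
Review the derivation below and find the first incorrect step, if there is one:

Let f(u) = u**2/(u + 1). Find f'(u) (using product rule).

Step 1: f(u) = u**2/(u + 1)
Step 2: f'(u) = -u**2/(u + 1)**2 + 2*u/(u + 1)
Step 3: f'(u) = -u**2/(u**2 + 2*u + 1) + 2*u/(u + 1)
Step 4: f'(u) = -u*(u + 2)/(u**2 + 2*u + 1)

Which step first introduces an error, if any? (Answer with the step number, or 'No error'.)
Step 4

Step 4 is incorrect due to a sign flip.
The step shows: -u*(u + 2)/(u**2 + 2*u + 1)
The correct value should be: u*(u + 2)/(u**2 + 2*u + 1)

Explanation: The sign of the whole expression was flipped: the term u*(u + 2)/(u**2 + 2*u + 1) was incorrectly written as -u*(u + 2)/(u**2 + 2*u + 1)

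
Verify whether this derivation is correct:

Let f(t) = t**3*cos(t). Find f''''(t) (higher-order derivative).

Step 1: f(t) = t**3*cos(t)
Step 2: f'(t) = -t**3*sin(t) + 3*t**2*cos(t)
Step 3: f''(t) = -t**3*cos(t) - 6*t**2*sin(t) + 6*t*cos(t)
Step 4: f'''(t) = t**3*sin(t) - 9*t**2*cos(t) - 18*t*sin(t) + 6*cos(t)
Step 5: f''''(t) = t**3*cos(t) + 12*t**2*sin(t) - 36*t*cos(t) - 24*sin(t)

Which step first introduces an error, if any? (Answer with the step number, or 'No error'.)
No error

All steps in this derivation are correct.
The final answer f''''(t) = t**3*cos(t) + 12*t**2*sin(t) - 36*t*cos(t) - 24*sin(t) is valid.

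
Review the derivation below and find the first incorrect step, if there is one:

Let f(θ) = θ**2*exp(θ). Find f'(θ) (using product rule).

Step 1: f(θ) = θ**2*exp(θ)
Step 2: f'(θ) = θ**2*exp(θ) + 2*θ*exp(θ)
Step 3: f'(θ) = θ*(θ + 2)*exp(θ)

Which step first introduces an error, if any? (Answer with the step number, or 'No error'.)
No error

All steps in this derivation are correct.
The final answer f'(θ) = θ*(θ + 2)*exp(θ) is valid.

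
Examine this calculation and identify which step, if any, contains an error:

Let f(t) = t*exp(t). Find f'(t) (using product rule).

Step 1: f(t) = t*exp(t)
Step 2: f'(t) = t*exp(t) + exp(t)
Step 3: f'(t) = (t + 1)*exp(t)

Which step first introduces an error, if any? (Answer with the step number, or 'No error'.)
No error

All steps in this derivation are correct.
The final answer f'(t) = (t + 1)*exp(t) is valid.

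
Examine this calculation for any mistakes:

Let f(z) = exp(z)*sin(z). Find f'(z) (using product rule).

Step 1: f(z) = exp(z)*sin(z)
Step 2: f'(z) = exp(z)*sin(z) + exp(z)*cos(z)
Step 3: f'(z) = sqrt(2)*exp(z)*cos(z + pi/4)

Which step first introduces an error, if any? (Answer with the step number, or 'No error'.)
Step 3

Step 3 is incorrect due to a wrong trig function.
The step shows: sqrt(2)*exp(z)*cos(z + pi/4)
The correct value should be: sqrt(2)*exp(z)*sin(z + pi/4)

Explanation: sin(z + pi/4) was incorrectly written as cos(z + pi/4): the term sqrt(2)*exp(z)*sin(z + pi/4) was incorrectly written as sqrt(2)*exp(z)*cos(z + pi/4)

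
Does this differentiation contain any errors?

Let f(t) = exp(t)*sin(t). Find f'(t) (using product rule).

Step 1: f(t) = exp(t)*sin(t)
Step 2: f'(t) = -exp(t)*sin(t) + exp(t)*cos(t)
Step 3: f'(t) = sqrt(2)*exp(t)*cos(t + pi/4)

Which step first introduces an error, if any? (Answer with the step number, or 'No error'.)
Step 2

Step 2 is incorrect due to a sign flip.
The step shows: -exp(t)*sin(t) + exp(t)*cos(t)
The correct value should be: exp(t)*sin(t) + exp(t)*cos(t)

Explanation: The sign of one term was flipped: the term exp(t)*sin(t) was incorrectly written as -exp(t)*sin(t)
The later steps are derived from this incorrect expression, so the error originates in Step 2.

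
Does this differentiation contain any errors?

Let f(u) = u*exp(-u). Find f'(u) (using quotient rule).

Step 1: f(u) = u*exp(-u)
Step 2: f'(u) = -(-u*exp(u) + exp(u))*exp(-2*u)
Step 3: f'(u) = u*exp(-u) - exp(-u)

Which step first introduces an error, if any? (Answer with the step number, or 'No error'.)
Step 2

Step 2 is incorrect due to a sign flip.
The step shows: -(-u*exp(u) + exp(u))*exp(-2*u)
The correct value should be: (-u*exp(u) + exp(u))*exp(-2*u)

Explanation: The sign of the whole expression was flipped: the term (-u*exp(u) + exp(u))*exp(-2*u) was incorrectly written as -(-u*exp(u) + exp(u))*exp(-2*u)
The later steps are derived from this incorrect expression, so the error originates in Step 2.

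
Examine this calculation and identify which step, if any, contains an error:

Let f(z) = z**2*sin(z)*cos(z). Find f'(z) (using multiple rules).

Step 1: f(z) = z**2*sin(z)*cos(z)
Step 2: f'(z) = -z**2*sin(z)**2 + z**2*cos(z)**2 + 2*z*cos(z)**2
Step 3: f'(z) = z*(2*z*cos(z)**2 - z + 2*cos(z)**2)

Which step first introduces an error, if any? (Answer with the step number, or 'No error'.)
Step 2

Step 2 is incorrect due to a wrong trig function.
The step shows: -z**2*sin(z)**2 + z**2*cos(z)**2 + 2*z*cos(z)**2
The correct value should be: -z**2*sin(z)**2 + z**2*cos(z)**2 + 2*z*sin(z)*cos(z)

Explanation: sin(z) was incorrectly written as cos(z): the term 2*z*sin(z)*cos(z) was incorrectly written as 2*z*cos(z)**2
The later steps are derived from this incorrect expression, so the error originates in Step 2.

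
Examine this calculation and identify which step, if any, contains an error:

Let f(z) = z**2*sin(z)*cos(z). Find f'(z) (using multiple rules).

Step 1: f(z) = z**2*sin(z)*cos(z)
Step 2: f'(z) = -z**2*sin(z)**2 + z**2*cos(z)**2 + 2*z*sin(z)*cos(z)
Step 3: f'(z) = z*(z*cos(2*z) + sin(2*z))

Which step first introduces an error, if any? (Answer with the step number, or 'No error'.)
No error

All steps in this derivation are correct.
The final answer f'(z) = z*(z*cos(2*z) + sin(2*z)) is valid.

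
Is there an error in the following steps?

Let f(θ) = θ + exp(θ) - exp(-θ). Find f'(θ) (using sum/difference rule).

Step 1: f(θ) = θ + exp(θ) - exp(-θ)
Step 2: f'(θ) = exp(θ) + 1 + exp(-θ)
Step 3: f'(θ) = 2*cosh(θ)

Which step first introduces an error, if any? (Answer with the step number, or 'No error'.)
Step 3

Step 3 is incorrect due to a dropped term.
The step shows: 2*cosh(θ)
The correct value should be: 2*cosh(θ) + 1

Explanation: A term was dropped: the term 1 was incorrectly omitted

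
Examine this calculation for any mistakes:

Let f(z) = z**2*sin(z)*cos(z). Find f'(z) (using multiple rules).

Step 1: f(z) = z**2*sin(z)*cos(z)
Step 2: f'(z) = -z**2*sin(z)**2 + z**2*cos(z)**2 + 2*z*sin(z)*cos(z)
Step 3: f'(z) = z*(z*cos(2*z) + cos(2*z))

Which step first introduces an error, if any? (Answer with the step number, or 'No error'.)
Step 3

Step 3 is incorrect due to a wrong trig function.
The step shows: z*(z*cos(2*z) + cos(2*z))
The correct value should be: z*(z*cos(2*z) + sin(2*z))

Explanation: sin(2*z) was incorrectly written as cos(2*z): the term z*(z*cos(2*z) + sin(2*z)) was incorrectly written as z*(z*cos(2*z) + cos(2*z))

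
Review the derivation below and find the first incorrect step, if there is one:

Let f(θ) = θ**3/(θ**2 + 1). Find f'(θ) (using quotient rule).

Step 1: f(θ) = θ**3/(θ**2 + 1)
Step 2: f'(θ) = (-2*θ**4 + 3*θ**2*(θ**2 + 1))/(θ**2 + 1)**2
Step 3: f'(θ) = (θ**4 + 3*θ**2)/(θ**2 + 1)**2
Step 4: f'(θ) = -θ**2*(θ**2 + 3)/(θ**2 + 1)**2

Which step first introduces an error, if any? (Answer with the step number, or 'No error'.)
Step 4

Step 4 is incorrect due to a sign flip.
The step shows: -θ**2*(θ**2 + 3)/(θ**2 + 1)**2
The correct value should be: θ**2*(θ**2 + 3)/(θ**2 + 1)**2

Explanation: The sign of the whole expression was flipped: the term θ**2*(θ**2 + 3)/(θ**2 + 1)**2 was incorrectly written as -θ**2*(θ**2 + 3)/(θ**2 + 1)**2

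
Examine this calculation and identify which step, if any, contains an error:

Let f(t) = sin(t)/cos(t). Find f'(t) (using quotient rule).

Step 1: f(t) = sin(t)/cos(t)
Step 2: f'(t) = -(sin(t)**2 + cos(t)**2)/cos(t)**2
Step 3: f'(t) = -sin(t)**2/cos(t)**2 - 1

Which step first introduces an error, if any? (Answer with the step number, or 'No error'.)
Step 2

Step 2 is incorrect due to a sign flip.
The step shows: -(sin(t)**2 + cos(t)**2)/cos(t)**2
The correct value should be: (sin(t)**2 + cos(t)**2)/cos(t)**2

Explanation: The sign of the whole expression was flipped: the term (sin(t)**2 + cos(t)**2)/cos(t)**2 was incorrectly written as -(sin(t)**2 + cos(t)**2)/cos(t)**2
The later steps are derived from this incorrect expression, so the error originates in Step 2.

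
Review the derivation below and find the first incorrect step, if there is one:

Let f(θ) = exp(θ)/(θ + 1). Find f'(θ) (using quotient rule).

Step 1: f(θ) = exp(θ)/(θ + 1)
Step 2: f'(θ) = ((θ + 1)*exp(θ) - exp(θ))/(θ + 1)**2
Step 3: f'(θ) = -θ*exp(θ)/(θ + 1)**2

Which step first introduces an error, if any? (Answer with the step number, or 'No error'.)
Step 3

Step 3 is incorrect due to a sign flip.
The step shows: -θ*exp(θ)/(θ + 1)**2
The correct value should be: θ*exp(θ)/(θ + 1)**2

Explanation: The sign of the whole expression was flipped: the term θ*exp(θ)/(θ + 1)**2 was incorrectly written as -θ*exp(θ)/(θ + 1)**2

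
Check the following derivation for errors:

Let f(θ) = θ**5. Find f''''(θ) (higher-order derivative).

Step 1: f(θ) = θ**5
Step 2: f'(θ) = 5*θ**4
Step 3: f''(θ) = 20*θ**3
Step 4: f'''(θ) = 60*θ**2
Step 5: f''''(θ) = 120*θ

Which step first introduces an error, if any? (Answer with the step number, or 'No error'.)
No error

All steps in this derivation are correct.
The final answer f''''(θ) = 120*θ is valid.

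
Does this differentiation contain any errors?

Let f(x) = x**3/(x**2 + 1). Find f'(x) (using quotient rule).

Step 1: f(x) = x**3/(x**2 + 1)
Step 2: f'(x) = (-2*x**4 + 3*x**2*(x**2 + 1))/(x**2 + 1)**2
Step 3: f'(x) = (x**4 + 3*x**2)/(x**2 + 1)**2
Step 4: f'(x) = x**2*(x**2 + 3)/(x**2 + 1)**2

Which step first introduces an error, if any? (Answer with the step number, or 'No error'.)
No error

All steps in this derivation are correct.
The final answer f'(x) = x**2*(x**2 + 3)/(x**2 + 1)**2 is valid.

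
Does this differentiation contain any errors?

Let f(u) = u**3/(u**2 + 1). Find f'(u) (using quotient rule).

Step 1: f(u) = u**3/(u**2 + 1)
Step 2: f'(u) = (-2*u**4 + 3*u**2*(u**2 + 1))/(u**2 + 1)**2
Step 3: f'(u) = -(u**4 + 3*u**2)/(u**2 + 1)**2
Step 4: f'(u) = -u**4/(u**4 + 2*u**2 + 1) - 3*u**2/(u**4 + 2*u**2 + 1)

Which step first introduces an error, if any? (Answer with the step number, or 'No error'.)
Step 3

Step 3 is incorrect due to a sign flip.
The step shows: -(u**4 + 3*u**2)/(u**2 + 1)**2
The correct value should be: (u**4 + 3*u**2)/(u**2 + 1)**2

Explanation: The sign of the whole expression was flipped: the term (u**4 + 3*u**2)/(u**2 + 1)**2 was incorrectly written as -(u**4 + 3*u**2)/(u**2 + 1)**2
The later steps are derived from this incorrect expression, so the error originates in Step 3.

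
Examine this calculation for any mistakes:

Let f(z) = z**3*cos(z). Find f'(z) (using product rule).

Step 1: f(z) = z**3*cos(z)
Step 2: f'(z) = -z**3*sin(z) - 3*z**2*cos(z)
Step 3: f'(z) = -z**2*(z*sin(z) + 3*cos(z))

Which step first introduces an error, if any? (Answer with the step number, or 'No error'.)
Step 2

Step 2 is incorrect due to a sign flip.
The step shows: -z**3*sin(z) - 3*z**2*cos(z)
The correct value should be: -z**3*sin(z) + 3*z**2*cos(z)

Explanation: The sign of one term was flipped: the term 3*z**2*cos(z) was incorrectly written as -3*z**2*cos(z)
The later steps are derived from this incorrect expression, so the error originates in Step 2.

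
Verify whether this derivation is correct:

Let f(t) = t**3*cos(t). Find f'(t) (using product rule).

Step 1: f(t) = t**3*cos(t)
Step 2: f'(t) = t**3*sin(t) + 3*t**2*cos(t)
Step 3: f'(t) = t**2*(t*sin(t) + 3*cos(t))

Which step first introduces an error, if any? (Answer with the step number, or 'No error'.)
Step 2

Step 2 is incorrect due to a sign flip.
The step shows: t**3*sin(t) + 3*t**2*cos(t)
The correct value should be: -t**3*sin(t) + 3*t**2*cos(t)

Explanation: The sign of one term was flipped: the term -t**3*sin(t) was incorrectly written as t**3*sin(t)
The later steps are derived from this incorrect expression, so the error originates in Step 2.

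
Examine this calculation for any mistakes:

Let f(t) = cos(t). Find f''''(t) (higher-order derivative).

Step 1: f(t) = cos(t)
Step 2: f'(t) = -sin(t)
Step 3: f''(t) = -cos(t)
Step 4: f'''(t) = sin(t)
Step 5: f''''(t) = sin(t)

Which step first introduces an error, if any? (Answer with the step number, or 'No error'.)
Step 5

Step 5 is incorrect due to a wrong trig function.
The step shows: sin(t)
The correct value should be: cos(t)

Explanation: cos(t) was incorrectly written as sin(t): the term cos(t) was incorrectly written as sin(t)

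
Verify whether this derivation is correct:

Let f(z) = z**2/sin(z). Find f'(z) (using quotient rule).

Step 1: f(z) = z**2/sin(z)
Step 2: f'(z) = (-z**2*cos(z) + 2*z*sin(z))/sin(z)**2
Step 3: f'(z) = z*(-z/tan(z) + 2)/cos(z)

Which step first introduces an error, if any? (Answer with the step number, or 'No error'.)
Step 3

Step 3 is incorrect due to a wrong trig function.
The step shows: z*(-z/tan(z) + 2)/cos(z)
The correct value should be: z*(-z/tan(z) + 2)/sin(z)

Explanation: sin(z) was incorrectly written as cos(z): the term z*(-z/tan(z) + 2)/sin(z) was incorrectly written as z*(-z/tan(z) + 2)/cos(z)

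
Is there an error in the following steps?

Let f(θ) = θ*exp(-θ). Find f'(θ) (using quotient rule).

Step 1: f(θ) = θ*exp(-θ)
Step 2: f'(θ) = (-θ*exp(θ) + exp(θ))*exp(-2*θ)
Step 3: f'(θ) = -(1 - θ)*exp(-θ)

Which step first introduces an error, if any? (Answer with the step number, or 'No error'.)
Step 3

Step 3 is incorrect due to a sign flip.
The step shows: -(1 - θ)*exp(-θ)
The correct value should be: (1 - θ)*exp(-θ)

Explanation: The sign of the whole expression was flipped: the term (1 - θ)*exp(-θ) was incorrectly written as -(1 - θ)*exp(-θ)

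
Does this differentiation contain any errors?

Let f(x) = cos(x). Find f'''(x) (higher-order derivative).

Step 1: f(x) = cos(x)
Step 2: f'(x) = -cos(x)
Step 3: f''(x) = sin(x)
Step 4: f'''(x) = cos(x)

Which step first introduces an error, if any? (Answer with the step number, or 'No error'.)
Step 2

Step 2 is incorrect due to a wrong trig function.
The step shows: -cos(x)
The correct value should be: -sin(x)

Explanation: sin(x) was incorrectly written as cos(x): the term -sin(x) was incorrectly written as -cos(x)
The later steps are derived from this incorrect expression, so the error originates in Step 2.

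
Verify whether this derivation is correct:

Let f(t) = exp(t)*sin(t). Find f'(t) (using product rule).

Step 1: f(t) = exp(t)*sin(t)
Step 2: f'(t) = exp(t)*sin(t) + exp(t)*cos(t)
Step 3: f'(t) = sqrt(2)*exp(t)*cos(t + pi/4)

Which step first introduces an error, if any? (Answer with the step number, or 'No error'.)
Step 3

Step 3 is incorrect due to a wrong trig function.
The step shows: sqrt(2)*exp(t)*cos(t + pi/4)
The correct value should be: sqrt(2)*exp(t)*sin(t + pi/4)

Explanation: sin(t + pi/4) was incorrectly written as cos(t + pi/4): the term sqrt(2)*exp(t)*sin(t + pi/4) was incorrectly written as sqrt(2)*exp(t)*cos(t + pi/4)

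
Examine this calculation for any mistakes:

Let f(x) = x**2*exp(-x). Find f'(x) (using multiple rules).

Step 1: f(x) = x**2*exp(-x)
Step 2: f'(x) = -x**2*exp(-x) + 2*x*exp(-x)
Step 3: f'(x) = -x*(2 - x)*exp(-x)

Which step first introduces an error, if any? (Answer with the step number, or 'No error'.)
Step 3

Step 3 is incorrect due to a sign flip.
The step shows: -x*(2 - x)*exp(-x)
The correct value should be: x*(2 - x)*exp(-x)

Explanation: The sign of the whole expression was flipped: the term x*(2 - x)*exp(-x) was incorrectly written as -x*(2 - x)*exp(-x)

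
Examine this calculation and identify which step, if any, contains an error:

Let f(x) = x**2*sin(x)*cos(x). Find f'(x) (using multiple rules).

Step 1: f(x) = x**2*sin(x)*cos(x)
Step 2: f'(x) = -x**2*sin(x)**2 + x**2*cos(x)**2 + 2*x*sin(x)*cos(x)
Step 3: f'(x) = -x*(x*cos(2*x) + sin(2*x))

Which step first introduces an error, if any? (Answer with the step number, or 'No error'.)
Step 3

Step 3 is incorrect due to a sign flip.
The step shows: -x*(x*cos(2*x) + sin(2*x))
The correct value should be: x*(x*cos(2*x) + sin(2*x))

Explanation: The sign of the whole expression was flipped: the term x*(x*cos(2*x) + sin(2*x)) was incorrectly written as -x*(x*cos(2*x) + sin(2*x))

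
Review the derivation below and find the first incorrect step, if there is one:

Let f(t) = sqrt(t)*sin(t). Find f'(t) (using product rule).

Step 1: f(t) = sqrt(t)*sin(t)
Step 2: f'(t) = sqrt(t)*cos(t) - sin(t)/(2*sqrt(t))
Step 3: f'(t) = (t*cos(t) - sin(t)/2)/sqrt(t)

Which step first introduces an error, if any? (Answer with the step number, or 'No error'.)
Step 2

Step 2 is incorrect due to a sign flip.
The step shows: sqrt(t)*cos(t) - sin(t)/(2*sqrt(t))
The correct value should be: sqrt(t)*cos(t) + sin(t)/(2*sqrt(t))

Explanation: The sign of one term was flipped: the term sin(t)/(2*sqrt(t)) was incorrectly written as -sin(t)/(2*sqrt(t))
The later steps are derived from this incorrect expression, so the error originates in Step 2.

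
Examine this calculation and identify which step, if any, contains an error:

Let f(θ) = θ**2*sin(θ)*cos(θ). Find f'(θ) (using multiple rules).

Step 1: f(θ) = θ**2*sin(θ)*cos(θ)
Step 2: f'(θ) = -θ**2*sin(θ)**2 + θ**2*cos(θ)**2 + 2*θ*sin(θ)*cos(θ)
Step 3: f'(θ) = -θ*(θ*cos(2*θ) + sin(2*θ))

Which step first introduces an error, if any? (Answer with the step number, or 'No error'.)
Step 3

Step 3 is incorrect due to a sign flip.
The step shows: -θ*(θ*cos(2*θ) + sin(2*θ))
The correct value should be: θ*(θ*cos(2*θ) + sin(2*θ))

Explanation: The sign of the whole expression was flipped: the term θ*(θ*cos(2*θ) + sin(2*θ)) was incorrectly written as -θ*(θ*cos(2*θ) + sin(2*θ))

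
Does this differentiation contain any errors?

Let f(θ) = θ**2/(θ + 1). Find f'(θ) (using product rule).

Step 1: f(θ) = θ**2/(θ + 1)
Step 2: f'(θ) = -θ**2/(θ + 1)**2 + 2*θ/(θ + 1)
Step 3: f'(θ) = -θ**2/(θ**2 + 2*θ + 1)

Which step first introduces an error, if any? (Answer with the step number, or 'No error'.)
Step 3

Step 3 is incorrect due to a dropped term.
The step shows: -θ**2/(θ**2 + 2*θ + 1)
The correct value should be: -θ**2/(θ**2 + 2*θ + 1) + 2*θ/(θ + 1)

Explanation: A term was dropped: the term 2*θ/(θ + 1) was incorrectly omitted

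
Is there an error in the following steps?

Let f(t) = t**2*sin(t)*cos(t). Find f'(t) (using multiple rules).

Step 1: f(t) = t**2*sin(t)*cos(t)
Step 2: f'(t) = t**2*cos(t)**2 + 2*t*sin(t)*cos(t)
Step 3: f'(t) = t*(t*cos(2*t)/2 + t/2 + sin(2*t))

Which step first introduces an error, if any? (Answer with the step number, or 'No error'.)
Step 2

Step 2 is incorrect due to a dropped term.
The step shows: t**2*cos(t)**2 + 2*t*sin(t)*cos(t)
The correct value should be: -t**2*sin(t)**2 + t**2*cos(t)**2 + 2*t*sin(t)*cos(t)

Explanation: A term was dropped: the term -t**2*sin(t)**2 was incorrectly omitted
The later steps are derived from this incorrect expression, so the error originates in Step 2.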